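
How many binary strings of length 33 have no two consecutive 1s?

A valid string ends in 0 (append to any length-(n-1) valid string) or in 01 (append to any length-(n-2) valid string), so a(n) = a(n-1) + a(n-2) with a(1)=2, a(2)=3.
Iterating the recurrence: a(1)=2, a(2)=3, a(3)=5, a(4)=8, a(5)=13, a(6)=21, a(7)=34, a(8)=55, a(9)=89, a(10)=144, a(11)=233, a(12)=377, a(13)=610, a(14)=987, a(15)=1597, a(16)=2584, a(17)=4181, a(18)=6765, a(19)=10946, a(20)=17711, a(21)=28657, a(22)=46368, a(23)=75025, a(24)=121393, a(25)=196418, a(26)=317811, a(27)=514229, a(28)=832040, a(29)=1346269, a(30)=2178309, a(31)=3524578, a(32)=5702887, a(33)=9227465.

Final answer: 9227465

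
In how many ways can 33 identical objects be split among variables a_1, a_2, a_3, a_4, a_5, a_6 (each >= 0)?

Stars and bars with 33 stars and 5 bars:
C(33+6-1, 6-1) = C(38,5).

Final answer: C(38,5) = 501942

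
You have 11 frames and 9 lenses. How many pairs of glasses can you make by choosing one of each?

By the multiplication principle: 11 x 9.

Final answer: 99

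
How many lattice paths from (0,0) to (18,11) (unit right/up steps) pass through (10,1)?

Paths (0,0)->(10,1): C(11,1) = 11.
Paths (10,1)->(18,11): C(18,10) = 43758.
By multiplication principle: 11 x 43758.

Final answer: 481338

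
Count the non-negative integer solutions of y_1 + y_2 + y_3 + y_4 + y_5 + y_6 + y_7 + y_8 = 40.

Stars and bars with 40 stars and 7 bars:
C(40+8-1, 8-1) = C(47,7).

Final answer: C(47,7) = 62891499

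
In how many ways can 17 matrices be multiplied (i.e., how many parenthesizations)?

This is a standard Catalan-number count: the answer is C_n. Here n = 17 - 1 = 16.
C_n = C(2n,n)/(n+1), so C_{16} = C(32,16)/17 = 601080390/17.

Final answer: C_{16} = 35357670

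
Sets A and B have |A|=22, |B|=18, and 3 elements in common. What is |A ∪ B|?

|A union B| = |A| + |B| - |A intersect B| = 22 + 18 - 3.

Final answer: 37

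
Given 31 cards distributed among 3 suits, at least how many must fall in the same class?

By pigeonhole with 31 objects and 3 categories: ceiling(31/3).

Final answer: 11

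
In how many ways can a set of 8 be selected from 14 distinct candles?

C(14,8) = 14!/(8! x (14-8)!).

Final answer: C(14,8) = 3003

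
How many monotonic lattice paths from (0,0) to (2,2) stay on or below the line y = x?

Total monotonic paths to (2,2): C(4,2) = 6.
By the reflection principle, paths that go above the diagonal number C(4,3) = 4.
Valid Dyck paths: 6 - 4.
(Check: C(4,2) - C(4,3) = C(4,2)/3, the Catalan number C_{2}.)

Final answer: C_{2} = 2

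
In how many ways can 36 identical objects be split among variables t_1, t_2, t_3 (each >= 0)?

Stars and bars with 36 stars and 2 bars:
C(36+3-1, 3-1) = C(38,2).

Final answer: C(38,2) = 703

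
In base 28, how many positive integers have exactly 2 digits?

Leading digit: 27 options (nonzero). Other 1 digit(s): 28 options each.
Total: 27 x 28^1.

Final answer: 756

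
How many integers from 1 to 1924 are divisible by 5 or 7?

Multiples of 5: 384. Multiples of 7: 274. Of both (lcm=35): 54.
By inclusion-exclusion: 384 + 274 - 54.

Final answer: 604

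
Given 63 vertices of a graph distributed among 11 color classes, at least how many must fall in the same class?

By pigeonhole with 63 objects and 11 categories: ceiling(63/11).

Final answer: 6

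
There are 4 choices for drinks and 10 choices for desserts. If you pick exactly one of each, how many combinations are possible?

By the multiplication principle: 4 x 10.

Final answer: 40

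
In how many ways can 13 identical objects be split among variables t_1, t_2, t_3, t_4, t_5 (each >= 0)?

Stars and bars with 13 stars and 4 bars:
C(13+5-1, 5-1) = C(17,4).

Final answer: C(17,4) = 2380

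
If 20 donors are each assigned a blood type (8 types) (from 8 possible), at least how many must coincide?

There are 8 possible values for blood type (8 types). With 20 donors and 8 categories, by pigeonhole: ceiling(20/8).

Final answer: 3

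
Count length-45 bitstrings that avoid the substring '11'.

Classify by the final bit: ...0 gives a(n-1) strings, ...01 gives a(n-2) strings. Thus a(n) = a(n-1) + a(n-2) with a(1)=2, a(2)=3.
Building up term by term: a(1)=2, a(2)=3, a(3)=5, a(4)=8, a(5)=13, a(6)=21, a(7)=34, a(8)=55, a(9)=89, a(10)=144, a(11)=233, a(12)=377, a(13)=610, a(14)=987, a(15)=1597, a(16)=2584, a(17)=4181, a(18)=6765, a(19)=10946, a(20)=17711, a(21)=28657, a(22)=46368, a(23)=75025, a(24)=121393, a(25)=196418, a(26)=317811, a(27)=514229, a(28)=832040, a(29)=1346269, a(30)=2178309, a(31)=3524578, a(32)=5702887, a(33)=9227465, a(34)=14930352, a(35)=24157817, a(36)=39088169, a(37)=63245986, a(38)=102334155, a(39)=165580141, a(40)=267914296, a(41)=433494437, a(42)=701408733, a(43)=1134903170, a(44)=1836311903, a(45)=2971215073.

Final answer: 2971215073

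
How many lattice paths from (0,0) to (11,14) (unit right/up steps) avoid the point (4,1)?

Total paths to (11,14): C(25,14) = 4457400.
Paths through (4,1): C(5,1) x C(20,13) = 387600.
Avoiding (4,1): 4457400 - 387600.

Final answer: 4069800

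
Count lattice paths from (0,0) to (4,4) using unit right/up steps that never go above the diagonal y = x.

Total monotonic paths to (4,4): C(8,4) = 70.
A path is bad iff it touches y = x + 1; reflecting its initial segment maps bad paths bijectively onto all paths to (3,5), of which there are C(8,5) = 56.
Valid Dyck paths: 70 - 56.
(Check: C(8,4) - C(8,5) = C(8,4)/5, the Catalan number C_{4}.)

Final answer: C_{4} = 14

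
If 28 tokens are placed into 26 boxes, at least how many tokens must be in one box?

By the pigeonhole principle: ceiling(28/26).

Final answer: 2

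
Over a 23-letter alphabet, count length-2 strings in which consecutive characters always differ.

Let g(n) count such strings. g(1) = 23, and each valid string of length n-1 extends in 22 ways (any symbol but the last), so g(n) = 22 g(n-1).
Total: g(2) = 23 x 22^1.

Final answer: 23 x 22^{1} = 506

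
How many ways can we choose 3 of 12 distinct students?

C(12,3) = 12!/(3! x (12-3)!).

Final answer: C(12,3) = 220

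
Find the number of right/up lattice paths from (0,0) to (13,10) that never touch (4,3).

Total paths to (13,10): C(23,10) = 1144066.
Paths through (4,3): C(7,3) x C(16,7) = 400400.
Avoiding (4,3): 1144066 - 400400.

Final answer: 743666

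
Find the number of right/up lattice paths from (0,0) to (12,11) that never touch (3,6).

Total paths to (12,11): C(23,11) = 1352078.
Paths through (3,6): C(9,6) x C(14,5) = 168168.
Avoiding (3,6): 1352078 - 168168.

Final answer: 1183910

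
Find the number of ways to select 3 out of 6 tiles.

C(6,3) = 6!/(3! x (6-3)!).

Final answer: C(6,3) = 20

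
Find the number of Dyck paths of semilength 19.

Total monotonic paths to (19,19): C(38,19) = 35345263800.
Paths that cross above y=x (reflection bijection): C(38,20) = 33578000610.
Valid Dyck paths: 35345263800 - 33578000610.
(These counts are the Catalan numbers.)

Final answer: C_{19} = 1767263190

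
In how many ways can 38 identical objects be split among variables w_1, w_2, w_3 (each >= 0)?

Stars and bars with 38 stars and 2 bars:
C(38+3-1, 3-1) = C(40,2).

Final answer: C(40,2) = 780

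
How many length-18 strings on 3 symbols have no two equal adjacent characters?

First character: 3 choices. Each subsequent: 2 choices (must differ from the previous one).
Total: 3 x 2^17.

Final answer: 3 x 2^{17} = 393216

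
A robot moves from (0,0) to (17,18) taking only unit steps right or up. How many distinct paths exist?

Each path has 17 right steps and 18 up steps in some order (35 steps total).
Choose which 18 of the 35 steps are up: C(35,18).

Final answer: C(35,18) = 4537567650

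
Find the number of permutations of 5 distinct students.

The number of ways to arrange 5 distinct objects is 5!.

Final answer: 5! = 120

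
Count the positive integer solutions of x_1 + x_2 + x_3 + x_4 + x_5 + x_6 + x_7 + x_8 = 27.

Substitute x'_i = x_i - 1 (so x'_i >= 0). Then sum x'_i = 27 - 8 = 19.
Stars and bars: C(19+8-1, 8-1) = C(26,7).

Final answer: C(26,7) = 657800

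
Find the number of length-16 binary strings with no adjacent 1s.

Let a(n) count valid strings. If the last bit is 0 the prefix is any valid string of length n-1; if it is 1 the string must end in 01 with a valid prefix of length n-2. So a(n) = a(n-1) + a(n-2), a(1)=2, a(2)=3.
Iterating the recurrence: a(1)=2, a(2)=3, a(3)=5, a(4)=8, a(5)=13, a(6)=21, a(7)=34, a(8)=55, a(9)=89, a(10)=144, a(11)=233, a(12)=377, a(13)=610, a(14)=987, a(15)=1597, a(16)=2584.

Final answer: 2584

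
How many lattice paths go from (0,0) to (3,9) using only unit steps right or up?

Each path has 3 right steps and 9 up steps in some order (12 steps total).
Choose which 9 of the 12 steps are up: C(12,9).

Final answer: C(12,9) = 220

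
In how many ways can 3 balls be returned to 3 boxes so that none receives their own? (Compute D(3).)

Use the recurrence D(n) = (n-1)(D(n-1) + D(n-2)) with D(0)=1, D(1)=0.
D(2) = 1 x (0 + 1) = 1
D(3) = 2 x (D(2) + D(1)) = 2 x (1 + 0)

Final answer: D(3) = 2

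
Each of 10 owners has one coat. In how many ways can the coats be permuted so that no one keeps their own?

D(n) = (n-1)(D(n-1) + D(n-2)), D(0)=1, D(1)=0.
D(2) = 1 x (0 + 1) = 1
D(3) = 2 x (1 + 0) = 2
D(4) = 3 x (2 + 1) = 9
D(5) = 4 x (9 + 2) = 44
D(6) = 5 x (44 + 9) = 265
D(7) = 6 x (265 + 44) = 1854
D(8) = 7 x (1854 + 265) = 14833
D(9) = 8 x (14833 + 1854) = 133496
D(10) = 9 x (D(9) + D(8)) = 9 x (133496 + 14833)

Final answer: D(10) = 1334961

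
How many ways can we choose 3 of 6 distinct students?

C(6,3) = 6!/(3! x (6-3)!).

Final answer: C(6,3) = 20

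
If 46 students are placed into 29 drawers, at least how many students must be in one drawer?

By the pigeonhole principle: ceiling(46/29).

Final answer: 2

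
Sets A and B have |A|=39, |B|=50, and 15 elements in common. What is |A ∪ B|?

|A union B| = |A| + |B| - |A intersect B| = 39 + 50 - 15.

Final answer: 74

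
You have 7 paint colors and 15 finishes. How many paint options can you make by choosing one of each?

By the multiplication principle: 7 x 15.

Final answer: 105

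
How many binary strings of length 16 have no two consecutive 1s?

Classify by the final bit: ...0 gives a(n-1) strings, ...01 gives a(n-2) strings. Thus a(n) = a(n-1) + a(n-2) with a(1)=2, a(2)=3.
Building up term by term: a(1)=2, a(2)=3, a(3)=5, a(4)=8, a(5)=13, a(6)=21, a(7)=34, a(8)=55, a(9)=89, a(10)=144, a(11)=233, a(12)=377, a(13)=610, a(14)=987, a(15)=1597, a(16)=2584.

Final answer: 2584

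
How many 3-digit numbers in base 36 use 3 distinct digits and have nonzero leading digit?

The leading digit has 35 choices (anything but zero); the next has 35 (anything but the first), then 34, and so on, one fewer each time.
Total: 35 x 35 x 34.

Final answer: 41650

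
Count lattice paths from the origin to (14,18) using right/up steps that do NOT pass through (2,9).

Total paths to (14,18): C(32,18) = 471435600.
Paths through (2,9): C(11,9) x C(21,9) = 16166150.
Avoiding (2,9): 471435600 - 16166150.

Final answer: 455269450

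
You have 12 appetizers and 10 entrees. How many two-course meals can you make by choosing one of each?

By the multiplication principle: 12 x 10.

Final answer: 120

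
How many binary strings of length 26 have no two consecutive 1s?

Let a(n) count valid strings. If the last bit is 0 the prefix is any valid string of length n-1; if it is 1 the string must end in 01 with a valid prefix of length n-2. So a(n) = a(n-1) + a(n-2), a(1)=2, a(2)=3.
Building up term by term: a(1)=2, a(2)=3, a(3)=5, a(4)=8, a(5)=13, a(6)=21, a(7)=34, a(8)=55, a(9)=89, a(10)=144, a(11)=233, a(12)=377, a(13)=610, a(14)=987, a(15)=1597, a(16)=2584, a(17)=4181, a(18)=6765, a(19)=10946, a(20)=17711, a(21)=28657, a(22)=46368, a(23)=75025, a(24)=121393, a(25)=196418, a(26)=317811.

Final answer: 317811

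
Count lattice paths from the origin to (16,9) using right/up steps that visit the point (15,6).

Paths (0,0)->(15,6): C(21,6) = 54264.
Paths (15,6)->(16,9): C(4,3) = 4.
By multiplication principle: 54264 x 4.

Final answer: 217056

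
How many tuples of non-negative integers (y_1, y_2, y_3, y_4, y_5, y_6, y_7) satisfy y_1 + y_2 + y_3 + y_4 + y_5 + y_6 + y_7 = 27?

Stars and bars with 27 stars and 6 bars:
C(27+7-1, 7-1) = C(33,6).

Final answer: C(33,6) = 1107568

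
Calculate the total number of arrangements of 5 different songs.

The number of ways to arrange 5 distinct objects is 5!.

Final answer: 5! = 120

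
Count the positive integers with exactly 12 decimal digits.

The leading digit cannot be 0 (9 options); the other 11 digits can be anything (10 options each).
Total: 9 x 10^11.

Final answer: 900000000000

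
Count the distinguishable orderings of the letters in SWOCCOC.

Letters (C:3, O:2, S:1, W:1). Total letters: 7.
Permutations = 7!/(3! x 2!).

Final answer: 420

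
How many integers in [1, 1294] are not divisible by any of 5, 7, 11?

|div by 5|=258, |div by 7|=184, |div by 11|=117.
|div by 5&7|=36, |div by 5&11|=23, |div by 7&11|=16, |div by all|=3.
By inclusion-exclusion, divisible by at least one: 258+184+117-36-23-16+3 = 487.
Not divisible by any: 1294 - 487.

Final answer: 807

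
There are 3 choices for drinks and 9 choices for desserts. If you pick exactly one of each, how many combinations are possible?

By the multiplication principle: 3 x 9.

Final answer: 27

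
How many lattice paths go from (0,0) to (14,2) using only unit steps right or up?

Each path has 14 right steps and 2 up steps in some order (16 steps total).
Choose which 2 of the 16 steps are up: C(16,2).

Final answer: C(16,2) = 120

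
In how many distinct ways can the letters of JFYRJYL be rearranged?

Letters (F:1, J:2, L:1, R:1, Y:2). Total letters: 7.
Permutations = 7!/(2! x 2!).

Final answer: 1260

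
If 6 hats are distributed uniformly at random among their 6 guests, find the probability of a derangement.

Use the recurrence D(n) = (n-1)(D(n-1) + D(n-2)) with D(0)=1, D(1)=0.
Building up: D(2)=1, D(3)=2, D(4)=9, D(5)=44, D(6)=265.
Total arrangements: 6! = 720.
Probability = D(6)/6! = 53/144.

Final answer: D(6)/6! = 265/720 = 0.368056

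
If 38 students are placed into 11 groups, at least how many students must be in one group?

By the pigeonhole principle: ceiling(38/11).

Final answer: 4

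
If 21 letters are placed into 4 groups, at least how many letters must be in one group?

By the pigeonhole principle: ceiling(21/4).

Final answer: 6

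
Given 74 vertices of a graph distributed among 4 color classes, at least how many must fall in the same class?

By pigeonhole with 74 objects and 4 categories: ceiling(74/4).

Final answer: 19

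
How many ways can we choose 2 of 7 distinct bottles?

C(7,2) = 7!/(2! x (7-2)!).

Final answer: C(7,2) = 21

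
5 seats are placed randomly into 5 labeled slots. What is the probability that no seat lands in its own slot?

D(n) = (n-1)(D(n-1) + D(n-2)), D(0)=1, D(1)=0.
Building up: D(2)=1, D(3)=2, D(4)=9, D(5)=44.
Total arrangements: 5! = 120.
Probability = D(5)/5! = 11/30.

Final answer: D(5)/5! = 44/120 = 0.366667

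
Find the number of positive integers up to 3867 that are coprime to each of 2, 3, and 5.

|div by 2|=1933, |div by 3|=1289, |div by 5|=773.
|div by 2&3|=644, |div by 2&5|=386, |div by 3&5|=257, |div by all|=128.
By inclusion-exclusion, divisible by at least one: 1933+1289+773-644-386-257+128 = 2836.
Not divisible by any: 3867 - 2836.

Final answer: 1031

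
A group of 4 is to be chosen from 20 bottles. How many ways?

C(20,4) = 20!/(4! x (20-4)!).

Final answer: C(20,4) = 4845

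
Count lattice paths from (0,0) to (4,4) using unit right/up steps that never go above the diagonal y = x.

Total monotonic paths to (4,4): C(8,4) = 70.
Reflecting each bad path at its first crossing gives a bijection with paths to (3,5): C(8,5) = 56.
Valid Dyck paths: 70 - 56.
(Equivalently, C_{4} = C(8,4)/5 = 70/5.)

Final answer: C_{4} = 14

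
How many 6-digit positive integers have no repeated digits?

First digit: 9 (not 0). Second: 9 (not first). Third: 8, etc.
Total: 9 x 9 x 8 x 7 x 6 x 5.

Final answer: 136080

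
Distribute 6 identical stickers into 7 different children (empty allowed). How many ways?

Stars and bars: C(n+k-1, k-1) = C(12,6).

Final answer: C(12,6) = 924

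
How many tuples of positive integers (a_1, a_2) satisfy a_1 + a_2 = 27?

Substitute a'_i = a_i - 1 (so a'_i >= 0). Then sum a'_i = 27 - 2 = 25.
Stars and bars: C(25+2-1, 2-1) = C(26,1).

Final answer: C(26,1) = 26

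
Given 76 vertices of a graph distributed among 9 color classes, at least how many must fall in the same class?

By pigeonhole with 76 objects and 9 categories: ceiling(76/9).

Final answer: 9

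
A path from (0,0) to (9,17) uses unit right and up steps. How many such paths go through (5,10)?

Paths (0,0)->(5,10): C(15,10) = 3003.
Paths (5,10)->(9,17): C(11,7) = 330.
By multiplication principle: 3003 x 330.

Final answer: 990990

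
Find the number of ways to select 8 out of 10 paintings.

C(10,8) = 10!/(8! x (10-8)!).

Final answer: C(10,8) = 45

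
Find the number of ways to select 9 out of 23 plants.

C(23,9) = 23!/(9! x 14!).

Final answer: \binom{23}{9} = 817190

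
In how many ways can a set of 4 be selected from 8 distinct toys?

C(8,4) = 8!/(4! x 4!).

Final answer: \binom{8}{4} = 70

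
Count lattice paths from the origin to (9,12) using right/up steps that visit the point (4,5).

Paths (0,0)->(4,5): C(9,5) = 126.
Paths (4,5)->(9,12): C(12,7) = 792.
By multiplication principle: 126 x 792.

Final answer: 99792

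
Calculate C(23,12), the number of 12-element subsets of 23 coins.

C(23,12) = 23!/(12! x 11!).

Final answer: \binom{23}{12} = 1352078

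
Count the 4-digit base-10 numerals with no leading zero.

In base 10, the leading digit has 9 choices (1..9); each of the remaining 3 digits has 10 choices.
Total: 9 x 10^3.

Final answer: 9000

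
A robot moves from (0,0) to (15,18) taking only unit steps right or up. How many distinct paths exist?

Each path has 15 right steps and 18 up steps in some order (33 steps total).
Choose which 18 of the 33 steps are up: C(33,18).

Final answer: C(33,18) = 1037158320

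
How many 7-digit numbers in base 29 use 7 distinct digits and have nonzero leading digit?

First digit: 28 (nonzero). Second: 28 (not first). Third: 27, etc.
Total: 28 x 28 x 27 x 26 x 25 x 24 x 23.

Final answer: 7595078400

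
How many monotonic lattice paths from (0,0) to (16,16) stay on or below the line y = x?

Total monotonic paths to (16,16): C(32,16) = 601080390.
A path is bad iff it touches y = x + 1; reflecting its initial segment maps bad paths bijectively onto all paths to (15,17), of which there are C(32,17) = 565722720.
Valid Dyck paths: 601080390 - 565722720.
(These counts are the Catalan numbers.)

Final answer: C_{16} = 35357670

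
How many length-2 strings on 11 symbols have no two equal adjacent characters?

First character: 11 choices. Each subsequent: 10 choices (must differ from the previous one).
Total: 11 x 10^1.

Final answer: 11 x 10^{1} = 110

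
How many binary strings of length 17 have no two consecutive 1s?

Let a(n) count valid strings. If the last bit is 0 the prefix is any valid string of length n-1; if it is 1 the string must end in 01 with a valid prefix of length n-2. So a(n) = a(n-1) + a(n-2), a(1)=2, a(2)=3.
Building up term by term: a(1)=2, a(2)=3, a(3)=5, a(4)=8, a(5)=13, a(6)=21, a(7)=34, a(8)=55, a(9)=89, a(10)=144, a(11)=233, a(12)=377, a(13)=610, a(14)=987, a(15)=1597, a(16)=2584, a(17)=4181.

Final answer: 4181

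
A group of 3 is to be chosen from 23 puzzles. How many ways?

C(23,3) = 23!/(3! x 20!).

Final answer: \binom{23}{3} = 1771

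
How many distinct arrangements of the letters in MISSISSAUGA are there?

Letters (A:2, G:1, I:2, M:1, S:4, U:1). Total letters: 11.
Permutations = 11!/(4! x 2! x 2!).

Final answer: 415800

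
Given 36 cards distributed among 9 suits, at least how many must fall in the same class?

By pigeonhole with 36 objects and 9 categories: ceiling(36/9).

Final answer: 4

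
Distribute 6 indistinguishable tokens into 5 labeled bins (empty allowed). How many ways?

Stars and bars: C(n+k-1, k-1) = C(10,4).

Final answer: C(10,4) = 210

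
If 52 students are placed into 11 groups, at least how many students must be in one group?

By the pigeonhole principle: ceiling(52/11).

Final answer: 5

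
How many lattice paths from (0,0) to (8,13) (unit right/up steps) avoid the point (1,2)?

Total paths to (8,13): C(21,13) = 203490.
Paths through (1,2): C(3,2) x C(18,11) = 95472.
Avoiding (1,2): 203490 - 95472.

Final answer: 108018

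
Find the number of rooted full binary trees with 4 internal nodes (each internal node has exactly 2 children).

This is a standard Catalan-number count: the answer is C_n. Here n = 4.
Using C_0 = 1 and C_(k+1) = C_k x 2(2k+1)/(k+2), build up term by term: C_1=1, C_2=2, C_3=5, C_4=14.

Final answer: C_{4} = 14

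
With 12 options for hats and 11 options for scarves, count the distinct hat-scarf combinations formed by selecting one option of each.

By the multiplication principle: 12 x 11.

Final answer: 132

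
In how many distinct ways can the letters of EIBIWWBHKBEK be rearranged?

Letters (B:3, E:2, H:1, I:2, K:2, W:2). Total letters: 12.
Permutations = 12!/(3! x 2! x 2! x 2! x 2!).

Final answer: 4989600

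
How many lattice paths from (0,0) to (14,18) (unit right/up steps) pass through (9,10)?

Paths (0,0)->(9,10): C(19,10) = 92378.
Paths (9,10)->(14,18): C(13,8) = 1287.
By multiplication principle: 92378 x 1287.

Final answer: 118890486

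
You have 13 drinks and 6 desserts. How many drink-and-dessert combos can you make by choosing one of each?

By the multiplication principle: 13 x 6.

Final answer: 78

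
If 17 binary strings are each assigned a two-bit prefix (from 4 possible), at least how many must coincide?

There are 4 possible values for two-bit prefix. With 17 binary strings and 4 categories, by pigeonhole: ceiling(17/4).

Final answer: 5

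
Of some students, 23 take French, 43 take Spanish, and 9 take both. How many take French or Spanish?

|A union B| = |A| + |B| - |A intersect B| = 23 + 43 - 9.

Final answer: 57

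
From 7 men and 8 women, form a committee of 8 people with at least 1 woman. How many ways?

Sum over valid woman counts:
C(8,1)C(7,7) = 8
C(8,2)C(7,6) = 196
C(8,3)C(7,5) = 1176
C(8,4)C(7,4) = 2450
C(8,5)C(7,3) = 1960
C(8,6)C(7,2) = 588
C(8,7)C(7,1) = 56
C(8,8)C(7,0) = 1
Total: 8 + 196 + 1176 + 2450 + 1960 + 588 + 56 + 1.

Final answer: 6435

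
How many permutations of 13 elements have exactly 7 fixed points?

Choose which 7 elements are fixed: C(13,7) = 1716.
Derange the remaining 6 using D(j) = (j-1)(D(j-1) + D(j-2)), D(0)=1, D(1)=0: D(2)=1, D(3)=2, D(4)=9, D(5)=44, D(6)=265.
Total: 1716 x 265.

Final answer: C(13,7) D(6) = 454740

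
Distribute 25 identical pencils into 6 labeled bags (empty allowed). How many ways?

Stars and bars: C(n+k-1, k-1) = C(30,5).

Final answer: C(30,5) = 142506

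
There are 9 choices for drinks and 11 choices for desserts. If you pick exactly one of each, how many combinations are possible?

By the multiplication principle: 9 x 11.

Final answer: 99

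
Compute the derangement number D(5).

D(n) = (n-1)(D(n-1) + D(n-2)), D(0)=1, D(1)=0.
D(2) = 1 x (0 + 1) = 1
D(3) = 2 x (1 + 0) = 2
D(4) = 3 x (2 + 1) = 9
D(5) = 4 x (D(4) + D(3)) = 4 x (9 + 2)

Final answer: D(5) = 44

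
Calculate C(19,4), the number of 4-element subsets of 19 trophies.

C(19,4) = 19!/(4! x (19-4)!).

Final answer: C(19,4) = 3876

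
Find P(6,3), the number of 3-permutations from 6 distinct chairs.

P(6,3) = 6!/(6-3)! = 6!/3!.

Final answer: P(6,3) = 120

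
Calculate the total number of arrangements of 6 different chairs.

The number of ways to arrange 6 distinct objects is 6!.

Final answer: 6! = 720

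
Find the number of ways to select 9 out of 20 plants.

C(20,9) = 20!/(9! x 11!).

Final answer: \binom{20}{9} = 167960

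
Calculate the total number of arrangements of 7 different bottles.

The number of ways to arrange 7 distinct objects is 7!.

Final answer: 7! = 5040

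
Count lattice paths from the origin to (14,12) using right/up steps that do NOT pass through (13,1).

Total paths to (14,12): C(26,12) = 9657700.
Paths through (13,1): C(14,1) x C(12,11) = 168.
Avoiding (13,1): 9657700 - 168.

Final answer: 9657532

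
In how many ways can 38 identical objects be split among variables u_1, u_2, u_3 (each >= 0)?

Stars and bars with 38 stars and 2 bars:
C(38+3-1, 3-1) = C(40,2).

Final answer: C(40,2) = 780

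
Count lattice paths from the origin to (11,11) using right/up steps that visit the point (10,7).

Paths (0,0)->(10,7): C(17,7) = 19448.
Paths (10,7)->(11,11): C(5,4) = 5.
By multiplication principle: 19448 x 5.

Final answer: 97240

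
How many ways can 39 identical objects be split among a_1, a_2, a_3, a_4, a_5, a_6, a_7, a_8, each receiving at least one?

Substitute a'_i = a_i - 1 (so a'_i >= 0). Then sum a'_i = 39 - 8 = 31.
Stars and bars: C(31+8-1, 8-1) = C(38,7).

Final answer: C(38,7) = 12620256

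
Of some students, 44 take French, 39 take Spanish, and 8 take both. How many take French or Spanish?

|A union B| = |A| + |B| - |A intersect B| = 44 + 39 - 8.

Final answer: 75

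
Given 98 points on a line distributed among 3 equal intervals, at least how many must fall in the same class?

By pigeonhole with 98 objects and 3 categories: ceiling(98/3).

Final answer: 33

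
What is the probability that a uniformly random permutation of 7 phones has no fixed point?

D(n) = (n-1)(D(n-1) + D(n-2)), D(0)=1, D(1)=0.
Building up: D(2)=1, D(3)=2, D(4)=9, D(5)=44, D(6)=265, D(7)=1854.
Total arrangements: 7! = 5040.
Probability = D(7)/7! = 103/280.

Final answer: D(7)/7! = 1854/5040 = 0.367857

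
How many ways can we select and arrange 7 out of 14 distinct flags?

P(14,7) = 14!/(14-7)! = 14!/7!.

Final answer: P(14,7) = 17297280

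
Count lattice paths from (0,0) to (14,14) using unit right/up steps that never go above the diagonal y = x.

Total monotonic paths to (14,14): C(28,14) = 40116600.
Reflecting each bad path at its first crossing gives a bijection with paths to (13,15): C(28,15) = 37442160.
Valid Dyck paths: 40116600 - 37442160.
(Equivalently, C_{14} = C(28,14)/15 = 40116600/15.)

Final answer: C_{14} = 2674440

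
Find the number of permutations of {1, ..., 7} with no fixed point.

D(n) = (n-1)(D(n-1) + D(n-2)), D(0)=1, D(1)=0.
D(2) = 1 x (0 + 1) = 1
D(3) = 2 x (1 + 0) = 2
D(4) = 3 x (2 + 1) = 9
D(5) = 4 x (9 + 2) = 44
D(6) = 5 x (44 + 9) = 265
D(7) = 6 x (D(6) + D(5)) = 6 x (265 + 44)

Final answer: D(7) = 1854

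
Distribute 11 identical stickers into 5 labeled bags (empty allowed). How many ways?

Stars and bars: C(n+k-1, k-1) = C(15,4).

Final answer: C(15,4) = 1365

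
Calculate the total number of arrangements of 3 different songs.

The number of ways to arrange 3 distinct objects is 3!.

Final answer: 3! = 6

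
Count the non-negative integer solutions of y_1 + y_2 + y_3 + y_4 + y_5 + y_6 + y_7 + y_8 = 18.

Stars and bars with 18 stars and 7 bars:
C(18+8-1, 8-1) = C(25,7).

Final answer: C(25,7) = 480700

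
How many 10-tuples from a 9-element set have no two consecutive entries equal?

Let g(n) count such strings. g(1) = 9, and each valid string of length n-1 extends in 8 ways (any symbol but the last), so g(n) = 8 g(n-1).
Total: g(10) = 9 x 8^9.

Final answer: 9 x 8^{9} = 1207959552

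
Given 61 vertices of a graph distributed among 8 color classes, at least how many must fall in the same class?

By pigeonhole with 61 objects and 8 categories: ceiling(61/8).

Final answer: 8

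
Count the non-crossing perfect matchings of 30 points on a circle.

This is counted by the nth Catalan number C_n. Here n = 30/2 = 15.
C_n = (2n)!/(n!(n+1)!), so C_{15} = 30!/(15! x 16!) = C(30,15)/16 = 155117520/16.

Final answer: C_{15} = 9694845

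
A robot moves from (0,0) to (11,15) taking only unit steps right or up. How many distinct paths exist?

Each path has 11 right steps and 15 up steps in some order (26 steps total).
Choose which 15 of the 26 steps are up: C(26,15).

Final answer: C(26,15) = 7726160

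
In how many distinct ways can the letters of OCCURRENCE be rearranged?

Letters (C:3, E:2, N:1, O:1, R:2, U:1). Total letters: 10.
Permutations = 10!/(3! x 2! x 2!).

Final answer: 151200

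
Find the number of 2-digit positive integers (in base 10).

These are the integers in [10^1, 10^2), so the count is 10^2 - 10^1 = 9 x 10^1.

Final answer: 90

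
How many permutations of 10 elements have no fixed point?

Derangements satisfy D(n) = (n-1)(D(n-1) + D(n-2)), starting from D(0)=1, D(1)=0.
Building up: D(2)=1, D(3)=2, D(4)=9, D(5)=44, D(6)=265, D(7)=1854, D(8)=14833, D(9)=133496.
D(10) = 9 x (D(9) + D(8)) = 9 x (133496 + 14833).

Final answer: D(10) = 1334961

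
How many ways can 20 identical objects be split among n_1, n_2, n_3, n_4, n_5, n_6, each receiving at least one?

Substitute n'_i = n_i - 1 (so n'_i >= 0). Then sum n'_i = 20 - 6 = 14.
Stars and bars: C(14+6-1, 6-1) = C(19,5).

Final answer: C(19,5) = 11628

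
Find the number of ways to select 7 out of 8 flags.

C(8,7) = 8!/(7! x (8-7)!).

Final answer: C(8,7) = 8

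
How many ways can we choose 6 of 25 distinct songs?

C(25,6) = 25!/(6! x 19!).

Final answer: \binom{25}{6} = 177100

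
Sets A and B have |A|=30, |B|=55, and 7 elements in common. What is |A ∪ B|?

|A union B| = |A| + |B| - |A intersect B| = 30 + 55 - 7.

Final answer: 78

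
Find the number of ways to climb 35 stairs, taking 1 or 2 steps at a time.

Let f(n) count the ways. The last step is size 1 or 2, so f(n) = f(n-1) + f(n-2) with f(1)=1, f(2)=2.
Computing successive values: f(1)=1, f(2)=2, f(3)=3, f(4)=5, f(5)=8, f(6)=13, f(7)=21, f(8)=34, f(9)=55, f(10)=89, f(11)=144, f(12)=233, f(13)=377, f(14)=610, f(15)=987, f(16)=1597, f(17)=2584, f(18)=4181, f(19)=6765, f(20)=10946, f(21)=17711, f(22)=28657, f(23)=46368, f(24)=75025, f(25)=121393, f(26)=196418, f(27)=317811, f(28)=514229, f(29)=832040, f(30)=1346269, f(31)=2178309, f(32)=3524578, f(33)=5702887, f(34)=9227465, f(35)=14930352.

Final answer: 14930352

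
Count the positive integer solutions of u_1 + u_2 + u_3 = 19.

Substitute u'_i = u_i - 1 (so u'_i >= 0). Then sum u'_i = 19 - 3 = 16.
Stars and bars: C(16+3-1, 3-1) = C(18,2).

Final answer: C(18,2) = 153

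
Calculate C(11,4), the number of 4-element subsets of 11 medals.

C(11,4) = 11!/(4! x 7!).

Final answer: \binom{11}{4} = 330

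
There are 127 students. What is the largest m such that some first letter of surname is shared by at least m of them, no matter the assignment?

There are 26 possible values for first letter of surname. With 127 students and 26 categories, by pigeonhole: ceiling(127/26).

Final answer: 5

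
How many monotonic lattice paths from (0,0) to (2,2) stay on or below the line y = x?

Total monotonic paths to (2,2): C(4,2) = 6.
A path is bad iff it touches y = x + 1; reflecting its initial segment maps bad paths bijectively onto all paths to (1,3), of which there are C(4,3) = 4.
Valid Dyck paths: 6 - 4.
(Equivalently, C_{2} = C(4,2)/3 = 6/3.)

Final answer: C_{2} = 2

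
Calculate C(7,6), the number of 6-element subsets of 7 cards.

C(7,6) = 7!/(6! x (7-6)!).

Final answer: C(7,6) = 7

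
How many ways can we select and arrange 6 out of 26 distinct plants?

P(26,6) = 26!/(26-6)! = 26!/20!.

Final answer: P(26,6) = 165765600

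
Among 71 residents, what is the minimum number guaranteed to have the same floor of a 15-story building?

There are 15 possible values for floor of a 15-story building. With 71 residents and 15 categories, by pigeonhole: ceiling(71/15).

Final answer: 5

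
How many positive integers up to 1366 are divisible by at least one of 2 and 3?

Multiples of 2: 683. Multiples of 3: 455. Of both (lcm=6): 227.
By inclusion-exclusion: 683 + 455 - 227.

Final answer: 911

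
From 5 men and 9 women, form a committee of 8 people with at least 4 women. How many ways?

Sum over valid woman counts:
C(9,4)C(5,4) = 630
C(9,5)C(5,3) = 1260
C(9,6)C(5,2) = 840
C(9,7)C(5,1) = 180
C(9,8)C(5,0) = 9
Total: 630 + 1260 + 840 + 180 + 9.

Final answer: 2919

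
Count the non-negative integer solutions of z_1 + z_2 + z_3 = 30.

Stars and bars with 30 stars and 2 bars:
C(30+3-1, 3-1) = C(32,2).

Final answer: C(32,2) = 496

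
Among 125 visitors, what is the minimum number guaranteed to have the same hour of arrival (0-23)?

There are 24 possible values for hour of arrival (0-23). With 125 visitors and 24 categories, by pigeonhole: ceiling(125/24).

Final answer: 6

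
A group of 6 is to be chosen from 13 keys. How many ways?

C(13,6) = 13!/(6! x (13-6)!).

Final answer: C(13,6) = 1716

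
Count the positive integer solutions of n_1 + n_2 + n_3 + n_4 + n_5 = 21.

Substitute n'_i = n_i - 1 (so n'_i >= 0). Then sum n'_i = 21 - 5 = 16.
Stars and bars: C(16+5-1, 5-1) = C(20,4).

Final answer: C(20,4) = 4845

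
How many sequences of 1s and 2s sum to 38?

Let f(n) be the number of climbs. Removing the last move (1 or 2 steps) gives f(n) = f(n-1) + f(n-2); base cases f(1)=1, f(2)=2.
Iterating the recurrence: f(1)=1, f(2)=2, f(3)=3, f(4)=5, f(5)=8, f(6)=13, f(7)=21, f(8)=34, f(9)=55, f(10)=89, f(11)=144, f(12)=233, f(13)=377, f(14)=610, f(15)=987, f(16)=1597, f(17)=2584, f(18)=4181, f(19)=6765, f(20)=10946, f(21)=17711, f(22)=28657, f(23)=46368, f(24)=75025, f(25)=121393, f(26)=196418, f(27)=317811, f(28)=514229, f(29)=832040, f(30)=1346269, f(31)=2178309, f(32)=3524578, f(33)=5702887, f(34)=9227465, f(35)=14930352, f(36)=24157817, f(37)=39088169, f(38)=63245986.

Final answer: 63245986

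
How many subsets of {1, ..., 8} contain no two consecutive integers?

Condition on whether n belongs to the subset: if not, any valid subset of {1, ..., n-1} works (a(n-1)); if so, n-1 is excluded and the rest is a valid subset of {1, ..., n-2} (a(n-2)). Hence a(n) = a(n-1) + a(n-2), a(1)=2, a(2)=3.
Building up term by term: a(1)=2, a(2)=3, a(3)=5, a(4)=8, a(5)=13, a(6)=21, a(7)=34, a(8)=55.

Final answer: 55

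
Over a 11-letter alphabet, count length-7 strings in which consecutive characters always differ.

First character: 11 choices. Each subsequent: 10 choices (must differ from the previous one).
Total: 11 x 10^6.

Final answer: 11 x 10^{6} = 11000000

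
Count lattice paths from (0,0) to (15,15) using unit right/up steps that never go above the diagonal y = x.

Total monotonic paths to (15,15): C(30,15) = 155117520.
Reflecting each bad path at its first crossing gives a bijection with paths to (14,16): C(30,16) = 145422675.
Valid Dyck paths: 155117520 - 145422675.
(This is the Catalan number C_{15}.)

Final answer: C_{15} = 9694845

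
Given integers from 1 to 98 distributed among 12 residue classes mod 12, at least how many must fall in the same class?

By pigeonhole with 98 objects and 12 categories: ceiling(98/12).

Final answer: 9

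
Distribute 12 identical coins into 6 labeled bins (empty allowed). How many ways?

Stars and bars: C(n+k-1, k-1) = C(17,5).

Final answer: C(17,5) = 6188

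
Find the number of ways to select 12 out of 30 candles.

C(30,12) = 30!/(12! x 18!).

Final answer: \binom{30}{12} = 86493225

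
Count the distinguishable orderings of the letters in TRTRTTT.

Letters (R:2, T:5). Total letters: 7.
Permutations = 7!/(5! x 2!).

Final answer: 21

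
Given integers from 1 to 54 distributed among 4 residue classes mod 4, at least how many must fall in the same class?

By pigeonhole with 54 objects and 4 categories: ceiling(54/4).

Final answer: 14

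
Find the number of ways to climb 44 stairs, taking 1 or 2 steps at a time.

Let f(n) count the ways. The last step is size 1 or 2, so f(n) = f(n-1) + f(n-2) with f(1)=1, f(2)=2.
Iterating the recurrence: f(1)=1, f(2)=2, f(3)=3, f(4)=5, f(5)=8, f(6)=13, f(7)=21, f(8)=34, f(9)=55, f(10)=89, f(11)=144, f(12)=233, f(13)=377, f(14)=610, f(15)=987, f(16)=1597, f(17)=2584, f(18)=4181, f(19)=6765, f(20)=10946, f(21)=17711, f(22)=28657, f(23)=46368, f(24)=75025, f(25)=121393, f(26)=196418, f(27)=317811, f(28)=514229, f(29)=832040, f(30)=1346269, f(31)=2178309, f(32)=3524578, f(33)=5702887, f(34)=9227465, f(35)=14930352, f(36)=24157817, f(37)=39088169, f(38)=63245986, f(39)=102334155, f(40)=165580141, f(41)=267914296, f(42)=433494437, f(43)=701408733, f(44)=1134903170.

Final answer: 1134903170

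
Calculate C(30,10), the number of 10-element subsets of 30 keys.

C(30,10) = 30!/(10! x 20!).

Final answer: \binom{30}{10} = 30045015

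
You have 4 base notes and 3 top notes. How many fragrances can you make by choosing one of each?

By the multiplication principle: 4 x 3.

Final answer: 12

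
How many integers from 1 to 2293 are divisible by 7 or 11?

Multiples of 7: 327. Multiples of 11: 208. Of both (lcm=77): 29.
By inclusion-exclusion: 327 + 208 - 29.

Final answer: 506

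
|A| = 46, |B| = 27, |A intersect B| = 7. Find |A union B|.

|A union B| = |A| + |B| - |A intersect B| = 46 + 27 - 7.

Final answer: 66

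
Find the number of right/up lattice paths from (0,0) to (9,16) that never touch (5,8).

Total paths to (9,16): C(25,16) = 2042975.
Paths through (5,8): C(13,8) x C(12,8) = 637065.
Avoiding (5,8): 2042975 - 637065.

Final answer: 1405910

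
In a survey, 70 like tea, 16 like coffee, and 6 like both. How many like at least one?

|A union B| = |A| + |B| - |A intersect B| = 70 + 16 - 6.

Final answer: 80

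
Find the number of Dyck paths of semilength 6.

Total monotonic paths to (6,6): C(12,6) = 924.
By the reflection principle, paths that go above the diagonal number C(12,7) = 792.
Valid Dyck paths: 924 - 792.
(These counts are the Catalan numbers.)

Final answer: C_{6} = 132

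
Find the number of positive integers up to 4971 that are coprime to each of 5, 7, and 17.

|div by 5|=994, |div by 7|=710, |div by 17|=292.
|div by 5&7|=142, |div by 5&17|=58, |div by 7&17|=41, |div by all|=8.
By inclusion-exclusion, divisible by at least one: 994+710+292-142-58-41+8 = 1763.
Not divisible by any: 4971 - 1763.

Final answer: 3208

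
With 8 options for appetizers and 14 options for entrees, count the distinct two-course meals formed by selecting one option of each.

By the multiplication principle: 8 x 14.

Final answer: 112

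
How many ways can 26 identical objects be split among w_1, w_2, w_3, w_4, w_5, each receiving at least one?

Substitute w'_i = w_i - 1 (so w'_i >= 0). Then sum w'_i = 26 - 5 = 21.
Stars and bars: C(21+5-1, 5-1) = C(25,4).

Final answer: C(25,4) = 12650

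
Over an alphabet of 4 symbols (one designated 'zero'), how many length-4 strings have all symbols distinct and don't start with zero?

The leading digit has 3 choices (anything but zero); the next has 3 (anything but the first), then 2, and so on, one fewer each time.
Total: 3 x 3 x 2 x 1.

Final answer: 18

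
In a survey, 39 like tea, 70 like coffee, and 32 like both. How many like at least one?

|A union B| = |A| + |B| - |A intersect B| = 39 + 70 - 32.

Final answer: 77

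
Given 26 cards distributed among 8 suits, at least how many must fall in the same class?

By pigeonhole with 26 objects and 8 categories: ceiling(26/8).

Final answer: 4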